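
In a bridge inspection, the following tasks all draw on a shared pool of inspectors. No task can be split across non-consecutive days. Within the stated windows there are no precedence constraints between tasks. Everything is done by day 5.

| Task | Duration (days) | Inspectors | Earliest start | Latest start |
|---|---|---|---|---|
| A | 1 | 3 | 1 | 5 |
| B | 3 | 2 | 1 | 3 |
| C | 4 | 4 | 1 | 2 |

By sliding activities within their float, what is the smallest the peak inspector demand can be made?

6

Early-start (A@1, B@1, C@1) gives peak 9: d1:9  d2:6  d3:6  d4:4  d5:0.
Shift C→2.
Schedule A@1, B@1, C@2: d1:5  d2:6  d3:6  d4:4  d5:4 — peak 6.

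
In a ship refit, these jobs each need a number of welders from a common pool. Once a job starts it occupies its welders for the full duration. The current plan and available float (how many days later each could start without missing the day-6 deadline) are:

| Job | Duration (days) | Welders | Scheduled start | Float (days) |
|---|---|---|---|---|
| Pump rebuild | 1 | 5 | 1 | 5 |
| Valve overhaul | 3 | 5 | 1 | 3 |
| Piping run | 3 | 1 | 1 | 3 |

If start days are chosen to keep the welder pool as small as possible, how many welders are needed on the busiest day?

6

Early-start (Pump rebuild@1, Valve overhaul@1, Piping run@1) gives peak 11: d1:11  d2:6  d3:6  d4:0  d5:0  d6:0.
Shift Valve overhaul→2.
Schedule Pump rebuild@1, Valve overhaul@2, Piping run@1: d1:6  d2:6  d3:6  d4:5  d5:0  d6:0 — peak 6.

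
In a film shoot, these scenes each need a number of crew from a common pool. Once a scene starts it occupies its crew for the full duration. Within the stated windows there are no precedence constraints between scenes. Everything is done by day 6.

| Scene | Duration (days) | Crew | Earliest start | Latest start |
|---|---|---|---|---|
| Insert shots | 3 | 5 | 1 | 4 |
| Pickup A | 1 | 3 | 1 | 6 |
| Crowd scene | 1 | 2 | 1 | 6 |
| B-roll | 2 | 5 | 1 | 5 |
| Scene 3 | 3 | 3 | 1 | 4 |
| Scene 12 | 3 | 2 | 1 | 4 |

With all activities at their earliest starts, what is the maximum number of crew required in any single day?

20

Early-start schedule: Insert shots@1, Pickup A@1, Crowd scene@1, B-roll@1, Scene 3@1, Scene 12@1.
Load per day: day 1: 20, day 2: 15, day 3: 10, day 4: 0, day 5: 0, day 6: 0.
Peak is 20.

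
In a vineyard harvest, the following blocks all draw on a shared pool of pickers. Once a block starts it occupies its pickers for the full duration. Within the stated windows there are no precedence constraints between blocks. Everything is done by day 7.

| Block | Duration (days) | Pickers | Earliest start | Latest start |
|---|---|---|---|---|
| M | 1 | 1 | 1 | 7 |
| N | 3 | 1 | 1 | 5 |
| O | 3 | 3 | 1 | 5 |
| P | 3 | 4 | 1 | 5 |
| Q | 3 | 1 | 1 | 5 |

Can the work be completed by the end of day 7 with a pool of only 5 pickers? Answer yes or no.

yes

Schedule M@1, N@1, O@1, P@4, Q@2: d1:5  d2:5  d3:5  d4:5  d5:4  d6:4  d7:0 — peak 5 ≤ 5.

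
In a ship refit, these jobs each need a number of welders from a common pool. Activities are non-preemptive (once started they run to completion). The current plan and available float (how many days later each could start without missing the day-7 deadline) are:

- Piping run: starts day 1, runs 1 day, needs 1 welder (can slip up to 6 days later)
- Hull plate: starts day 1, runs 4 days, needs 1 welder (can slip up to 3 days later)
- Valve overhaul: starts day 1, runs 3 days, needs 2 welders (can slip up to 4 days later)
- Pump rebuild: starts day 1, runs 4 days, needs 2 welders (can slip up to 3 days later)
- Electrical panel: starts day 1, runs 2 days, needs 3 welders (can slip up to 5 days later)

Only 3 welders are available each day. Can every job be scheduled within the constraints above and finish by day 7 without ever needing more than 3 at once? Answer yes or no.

Total welder-days = 25; over 7 days the average is 25/7 > 3, so some day must exceed 3.

no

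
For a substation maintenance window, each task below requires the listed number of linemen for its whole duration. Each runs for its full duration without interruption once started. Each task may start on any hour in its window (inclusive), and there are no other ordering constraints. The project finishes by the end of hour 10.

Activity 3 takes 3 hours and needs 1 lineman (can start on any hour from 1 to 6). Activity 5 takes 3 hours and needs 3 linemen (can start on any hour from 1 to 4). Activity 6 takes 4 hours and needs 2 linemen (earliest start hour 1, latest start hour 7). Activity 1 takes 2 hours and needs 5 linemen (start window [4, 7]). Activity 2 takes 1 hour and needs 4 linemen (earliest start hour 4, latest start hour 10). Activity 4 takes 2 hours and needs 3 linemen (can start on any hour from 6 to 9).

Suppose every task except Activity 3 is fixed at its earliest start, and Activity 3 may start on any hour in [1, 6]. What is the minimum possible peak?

Activity 3@1: h1:6  h2:6  h3:6  h4:11  h5:5  h6:3  h7:3  h8:0  h9:0  h10:0 → peak 11
Activity 3@2: h1:5  h2:6  h3:6  h4:12  h5:5  h6:3  h7:3  h8:0  h9:0  h10:0 → peak 12
Activity 3@3: h1:5  h2:5  h3:6  h4:12  h5:6  h6:3  h7:3  h8:0  h9:0  h10:0 → peak 12
Activity 3@4: h1:5  h2:5  h3:5  h4:12  h5:6  h6:4  h7:3  h8:0  h9:0  h10:0 → peak 12
Activity 3@5: h1:5  h2:5  h3:5  h4:11  h5:6  h6:4  h7:4  h8:0  h9:0  h10:0 → peak 11
Activity 3@6: h1:5  h2:5  h3:5  h4:11  h5:5  h6:4  h7:4  h8:1  h9:0  h10:0 → peak 11
Best is Activity 3@1, peak 11.

11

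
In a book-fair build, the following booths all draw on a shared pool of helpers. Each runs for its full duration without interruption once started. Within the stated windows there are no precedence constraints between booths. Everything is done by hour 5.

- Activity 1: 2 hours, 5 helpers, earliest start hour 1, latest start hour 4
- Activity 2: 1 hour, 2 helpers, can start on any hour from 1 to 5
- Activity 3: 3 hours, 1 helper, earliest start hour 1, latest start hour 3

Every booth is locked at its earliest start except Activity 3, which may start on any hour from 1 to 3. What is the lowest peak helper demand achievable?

7

Activity 3@1: h1:8  h2:6  h3:1  h4:0  h5:0 → peak 8
Activity 3@2: h1:7  h2:6  h3:1  h4:1  h5:0 → peak 7
Activity 3@3: h1:7  h2:5  h3:1  h4:1  h5:1 → peak 7
Best is Activity 3@2, peak 7.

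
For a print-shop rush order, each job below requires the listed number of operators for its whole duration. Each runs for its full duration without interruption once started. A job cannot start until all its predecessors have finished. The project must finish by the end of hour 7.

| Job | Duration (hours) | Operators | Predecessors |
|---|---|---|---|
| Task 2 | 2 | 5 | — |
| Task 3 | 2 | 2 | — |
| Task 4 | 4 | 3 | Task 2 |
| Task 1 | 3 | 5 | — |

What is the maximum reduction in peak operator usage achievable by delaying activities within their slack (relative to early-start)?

Early-start peak: h1:12  h2:12  h3:8  h4:3  h5:3  h6:3  h7:0 ⇒ 12.
Leveled (Task 2@1, Task 3@1, Task 4@3, Task 1@3): h1:7  h2:7  h3:8  h4:8  h5:8  h6:3  h7:0 ⇒ 8.
Reduction 12 − 8 = 4.

4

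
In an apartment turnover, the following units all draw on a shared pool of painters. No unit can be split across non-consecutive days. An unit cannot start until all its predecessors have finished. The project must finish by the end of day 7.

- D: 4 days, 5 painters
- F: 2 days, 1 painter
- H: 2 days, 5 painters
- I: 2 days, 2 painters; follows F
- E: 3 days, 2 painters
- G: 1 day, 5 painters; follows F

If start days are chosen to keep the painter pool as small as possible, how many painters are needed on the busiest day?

7

Early-start (D@1, F@1, H@1, I@3, E@1, G@3) gives peak 14: d1:13  d2:13  d3:14  d4:7  d5:0  d6:0  d7:0.
Shift H→5, E→5, G→7.
Schedule D@1, F@1, H@5, I@3, E@5, G@7: d1:6  d2:6  d3:7  d4:7  d5:7  d6:7  d7:7 — peak 7.
Total painter-days = 47 over 7 days ⇒ peak ≥ ⌈47/7⌉ = 7, so 7 is optimal.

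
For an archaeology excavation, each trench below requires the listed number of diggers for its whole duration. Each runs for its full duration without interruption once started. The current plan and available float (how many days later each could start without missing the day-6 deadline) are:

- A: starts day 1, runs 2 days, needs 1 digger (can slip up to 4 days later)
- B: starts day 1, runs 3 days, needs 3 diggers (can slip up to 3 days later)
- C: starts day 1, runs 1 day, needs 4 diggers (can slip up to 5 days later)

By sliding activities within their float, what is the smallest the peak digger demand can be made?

Early-start (A@1, B@1, C@1) gives peak 8: d1:8  d2:4  d3:3  d4:0  d5:0  d6:0.
Shift C→4.
Schedule A@1, B@1, C@4: d1:4  d2:4  d3:3  d4:4  d5:0  d6:0 — peak 4.

4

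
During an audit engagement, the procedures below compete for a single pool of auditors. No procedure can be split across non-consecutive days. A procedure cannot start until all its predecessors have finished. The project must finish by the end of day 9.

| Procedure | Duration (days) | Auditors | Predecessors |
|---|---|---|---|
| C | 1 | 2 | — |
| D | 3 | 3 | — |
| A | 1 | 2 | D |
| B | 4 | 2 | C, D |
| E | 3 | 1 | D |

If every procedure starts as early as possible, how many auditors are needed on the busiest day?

5

Early-start schedule: C@1, D@1, A@4, B@4, E@4.
Load per day: day 1: 5, day 2: 3, day 3: 3, day 4: 5, day 5: 3, day 6: 3, day 7: 2, day 8: 0, day 9: 0.
Peak is 5.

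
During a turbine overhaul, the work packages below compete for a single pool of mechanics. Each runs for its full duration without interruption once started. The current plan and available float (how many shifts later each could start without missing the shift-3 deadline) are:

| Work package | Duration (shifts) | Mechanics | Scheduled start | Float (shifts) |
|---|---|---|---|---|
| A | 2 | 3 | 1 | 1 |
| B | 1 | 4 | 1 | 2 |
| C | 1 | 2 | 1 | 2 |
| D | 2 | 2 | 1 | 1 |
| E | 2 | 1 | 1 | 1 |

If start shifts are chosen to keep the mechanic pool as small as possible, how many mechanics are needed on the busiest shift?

Early-start (A@1, B@1, C@1, D@1, E@1) gives peak 12: s1:12  s2:6  s3:0.
Shift B→3, D→2.
Schedule A@1, B@3, C@1, D@2, E@1: s1:6  s2:6  s3:6 — peak 6.
Total mechanic-shifts = 18 over 3 shifts ⇒ peak ≥ ⌈18/3⌉ = 6, so 6 is optimal.

6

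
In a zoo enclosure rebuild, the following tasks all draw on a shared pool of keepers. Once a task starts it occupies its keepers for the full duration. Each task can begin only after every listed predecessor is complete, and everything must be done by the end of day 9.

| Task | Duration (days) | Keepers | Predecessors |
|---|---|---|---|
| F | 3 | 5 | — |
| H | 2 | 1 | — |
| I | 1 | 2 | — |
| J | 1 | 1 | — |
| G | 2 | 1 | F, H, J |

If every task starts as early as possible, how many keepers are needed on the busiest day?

9

Early-start schedule: F@1, H@1, I@1, J@1, G@4.
Load per day: day 1: 9, day 2: 6, day 3: 5, day 4: 1, day 5: 1, day 6: 0, day 7: 0, day 8: 0, day 9: 0.
Peak is 9.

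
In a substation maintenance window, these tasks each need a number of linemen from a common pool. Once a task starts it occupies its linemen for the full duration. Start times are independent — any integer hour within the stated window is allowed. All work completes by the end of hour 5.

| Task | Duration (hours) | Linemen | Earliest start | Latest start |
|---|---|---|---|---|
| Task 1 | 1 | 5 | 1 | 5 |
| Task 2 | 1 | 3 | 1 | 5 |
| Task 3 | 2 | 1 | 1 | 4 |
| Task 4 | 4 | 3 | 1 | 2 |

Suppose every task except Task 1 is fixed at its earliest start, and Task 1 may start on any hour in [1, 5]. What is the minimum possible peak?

7

Task 1@1: h1:12  h2:4  h3:3  h4:3  h5:0 → peak 12
Task 1@2: h1:7  h2:9  h3:3  h4:3  h5:0 → peak 9
Task 1@3: h1:7  h2:4  h3:8  h4:3  h5:0 → peak 8
Task 1@4: h1:7  h2:4  h3:3  h4:8  h5:0 → peak 8
Task 1@5: h1:7  h2:4  h3:3  h4:3  h5:5 → peak 7
Best is Task 1@5, peak 7.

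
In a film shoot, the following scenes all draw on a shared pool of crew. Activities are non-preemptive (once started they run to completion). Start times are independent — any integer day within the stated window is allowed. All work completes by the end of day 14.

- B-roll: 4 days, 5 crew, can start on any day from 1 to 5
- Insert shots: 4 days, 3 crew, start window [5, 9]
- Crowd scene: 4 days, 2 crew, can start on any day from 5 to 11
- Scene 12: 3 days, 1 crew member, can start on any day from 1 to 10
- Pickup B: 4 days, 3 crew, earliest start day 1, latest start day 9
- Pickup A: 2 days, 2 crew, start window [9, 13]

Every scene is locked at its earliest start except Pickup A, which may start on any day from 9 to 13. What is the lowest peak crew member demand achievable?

9

Pickup A@9: d1:9  d2:9  d3:9  d4:8  d5:5  d6:5  d7:5  d8:5  d9:2  d10:2  d11:0  d12:0  d13:0  d14:0 → peak 9
Pickup A@10: d1:9  d2:9  d3:9  d4:8  d5:5  d6:5  d7:5  d8:5  d9:0  d10:2  d11:2  d12:0  d13:0  d14:0 → peak 9
Pickup A@11: d1:9  d2:9  d3:9  d4:8  d5:5  d6:5  d7:5  d8:5  d9:0  d10:0  d11:2  d12:2  d13:0  d14:0 → peak 9
Pickup A@12: d1:9  d2:9  d3:9  d4:8  d5:5  d6:5  d7:5  d8:5  d9:0  d10:0  d11:0  d12:2  d13:2  d14:0 → peak 9
Pickup A@13: d1:9  d2:9  d3:9  d4:8  d5:5  d6:5  d7:5  d8:5  d9:0  d10:0  d11:0  d12:0  d13:2  d14:2 → peak 9
Best is Pickup A@9, peak 9.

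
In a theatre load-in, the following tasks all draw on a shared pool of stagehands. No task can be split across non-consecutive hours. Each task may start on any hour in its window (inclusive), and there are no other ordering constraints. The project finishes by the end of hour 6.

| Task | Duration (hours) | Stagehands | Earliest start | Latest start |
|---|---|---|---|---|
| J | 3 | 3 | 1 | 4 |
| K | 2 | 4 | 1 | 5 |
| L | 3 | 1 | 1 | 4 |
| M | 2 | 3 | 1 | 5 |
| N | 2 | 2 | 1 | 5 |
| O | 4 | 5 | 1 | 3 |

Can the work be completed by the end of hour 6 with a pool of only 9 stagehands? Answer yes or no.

yes

Schedule J@1, K@1, L@3, M@4, N@1, O@3: h1:9  h2:9  h3:9  h4:9  h5:9  h6:5 — peak 9 ≤ 9.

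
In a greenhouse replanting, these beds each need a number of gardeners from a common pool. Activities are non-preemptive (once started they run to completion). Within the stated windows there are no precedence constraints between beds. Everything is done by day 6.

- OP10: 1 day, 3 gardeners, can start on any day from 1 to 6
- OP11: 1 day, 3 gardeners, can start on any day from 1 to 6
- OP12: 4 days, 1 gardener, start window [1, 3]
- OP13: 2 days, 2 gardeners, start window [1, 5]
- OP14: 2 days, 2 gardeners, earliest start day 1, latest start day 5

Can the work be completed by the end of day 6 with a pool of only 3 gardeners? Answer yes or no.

Schedule OP10@1, OP11@2, OP12@3, OP13@3, OP14@5: d1:3  d2:3  d3:3  d4:3  d5:3  d6:3 — peak 3 ≤ 3.

yes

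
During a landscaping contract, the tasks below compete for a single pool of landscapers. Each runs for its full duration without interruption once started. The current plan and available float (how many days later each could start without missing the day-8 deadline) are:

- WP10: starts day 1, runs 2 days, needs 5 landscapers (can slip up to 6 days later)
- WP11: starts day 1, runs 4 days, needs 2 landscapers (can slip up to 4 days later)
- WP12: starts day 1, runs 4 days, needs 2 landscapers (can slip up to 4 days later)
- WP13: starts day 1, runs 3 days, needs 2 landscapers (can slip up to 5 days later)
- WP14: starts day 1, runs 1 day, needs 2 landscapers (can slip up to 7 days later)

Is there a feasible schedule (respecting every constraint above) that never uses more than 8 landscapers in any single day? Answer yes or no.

yes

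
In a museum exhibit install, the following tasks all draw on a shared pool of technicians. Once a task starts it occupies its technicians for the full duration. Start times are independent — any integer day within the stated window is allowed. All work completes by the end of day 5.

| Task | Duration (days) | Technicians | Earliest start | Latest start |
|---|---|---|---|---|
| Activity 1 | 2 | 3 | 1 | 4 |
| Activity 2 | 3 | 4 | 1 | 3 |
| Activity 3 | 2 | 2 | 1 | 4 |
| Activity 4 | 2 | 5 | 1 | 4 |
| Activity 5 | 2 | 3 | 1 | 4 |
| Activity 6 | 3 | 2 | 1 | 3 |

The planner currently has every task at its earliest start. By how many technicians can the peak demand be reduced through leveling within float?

Early-start peak: d1:19  d2:19  d3:6  d4:0  d5:0 ⇒ 19.
Leveled (Activity 1@1, Activity 2@1, Activity 3@1, Activity 4@4, Activity 5@3, Activity 6@3): d1:9  d2:9  d3:9  d4:10  d5:7 ⇒ 10.
Reduction 19 − 10 = 9.

9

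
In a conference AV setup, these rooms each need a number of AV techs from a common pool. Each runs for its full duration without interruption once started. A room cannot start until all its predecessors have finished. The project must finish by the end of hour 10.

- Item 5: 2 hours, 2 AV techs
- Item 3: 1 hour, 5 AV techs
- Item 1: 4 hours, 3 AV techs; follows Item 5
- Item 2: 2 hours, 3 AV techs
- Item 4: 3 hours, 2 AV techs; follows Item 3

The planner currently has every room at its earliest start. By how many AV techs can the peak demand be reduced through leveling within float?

Early-start peak: h1:10  h2:7  h3:5  h4:5  h5:3  h6:3  h7:0  h8:0  h9:0  h10:0 ⇒ 10.
Leveled (Item 5@1, Item 3@3, Item 1@4, Item 2@1, Item 4@4): h1:5  h2:5  h3:5  h4:5  h5:5  h6:5  h7:3  h8:0  h9:0  h10:0 ⇒ 5.
Reduction 10 − 5 = 5.

5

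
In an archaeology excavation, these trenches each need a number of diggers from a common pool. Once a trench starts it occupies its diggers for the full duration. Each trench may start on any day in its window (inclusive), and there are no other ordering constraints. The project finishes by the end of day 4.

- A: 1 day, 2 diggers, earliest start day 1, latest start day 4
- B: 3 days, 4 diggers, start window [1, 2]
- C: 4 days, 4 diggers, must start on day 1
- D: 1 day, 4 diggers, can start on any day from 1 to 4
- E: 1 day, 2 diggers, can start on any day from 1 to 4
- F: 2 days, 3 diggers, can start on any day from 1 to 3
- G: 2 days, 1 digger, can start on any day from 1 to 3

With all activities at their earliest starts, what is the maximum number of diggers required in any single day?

20

Early-start schedule: A@1, B@1, C@1, D@1, E@1, F@1, G@1.
Load per day: day 1: 20, day 2: 12, day 3: 8, day 4: 4.
Peak is 20.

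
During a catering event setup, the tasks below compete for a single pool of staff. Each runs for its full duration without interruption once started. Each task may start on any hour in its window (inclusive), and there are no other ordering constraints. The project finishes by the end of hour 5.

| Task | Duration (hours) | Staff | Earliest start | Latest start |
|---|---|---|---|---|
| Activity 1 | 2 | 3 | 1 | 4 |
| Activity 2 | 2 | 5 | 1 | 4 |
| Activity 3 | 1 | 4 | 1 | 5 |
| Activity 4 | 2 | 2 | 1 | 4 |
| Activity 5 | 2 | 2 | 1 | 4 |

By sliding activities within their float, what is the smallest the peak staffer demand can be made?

7

Early-start (Activity 1@1, Activity 2@1, Activity 3@1, Activity 4@1, Activity 5@1) gives peak 16: h1:16  h2:12  h3:0  h4:0  h5:0.
Shift Activity 2→3, Activity 4→2, Activity 5→4.
Schedule Activity 1@1, Activity 2@3, Activity 3@1, Activity 4@2, Activity 5@4: h1:7  h2:5  h3:7  h4:7  h5:2 — peak 7.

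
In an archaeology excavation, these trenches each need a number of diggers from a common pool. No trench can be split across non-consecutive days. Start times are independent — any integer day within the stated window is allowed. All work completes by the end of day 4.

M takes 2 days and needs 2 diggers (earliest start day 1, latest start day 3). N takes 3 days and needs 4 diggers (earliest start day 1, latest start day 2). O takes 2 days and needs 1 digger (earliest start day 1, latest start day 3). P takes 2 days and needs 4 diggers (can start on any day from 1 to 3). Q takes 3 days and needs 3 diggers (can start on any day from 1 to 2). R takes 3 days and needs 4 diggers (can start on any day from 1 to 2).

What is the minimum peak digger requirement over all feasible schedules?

15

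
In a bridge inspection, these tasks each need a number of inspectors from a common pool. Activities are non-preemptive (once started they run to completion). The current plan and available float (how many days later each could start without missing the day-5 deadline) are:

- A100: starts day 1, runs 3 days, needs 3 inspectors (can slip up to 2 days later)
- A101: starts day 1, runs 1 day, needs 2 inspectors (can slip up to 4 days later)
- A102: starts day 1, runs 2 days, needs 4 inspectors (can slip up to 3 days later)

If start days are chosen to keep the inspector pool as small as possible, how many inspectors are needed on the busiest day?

5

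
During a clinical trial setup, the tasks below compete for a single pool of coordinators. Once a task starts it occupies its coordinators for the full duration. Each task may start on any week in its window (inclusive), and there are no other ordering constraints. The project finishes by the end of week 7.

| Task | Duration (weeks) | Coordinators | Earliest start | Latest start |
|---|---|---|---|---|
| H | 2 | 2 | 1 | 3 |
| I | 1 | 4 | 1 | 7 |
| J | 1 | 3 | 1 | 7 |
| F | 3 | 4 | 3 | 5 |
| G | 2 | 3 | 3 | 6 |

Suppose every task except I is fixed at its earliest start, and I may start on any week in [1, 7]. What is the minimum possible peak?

I@1: w1:9  w2:2  w3:7  w4:7  w5:4  w6:0  w7:0 → peak 9
I@2: w1:5  w2:6  w3:7  w4:7  w5:4  w6:0  w7:0 → peak 7
I@3: w1:5  w2:2  w3:11  w4:7  w5:4  w6:0  w7:0 → peak 11
I@4: w1:5  w2:2  w3:7  w4:11  w5:4  w6:0  w7:0 → peak 11
I@5: w1:5  w2:2  w3:7  w4:7  w5:8  w6:0  w7:0 → peak 8
I@6: w1:5  w2:2  w3:7  w4:7  w5:4  w6:4  w7:0 → peak 7
I@7: w1:5  w2:2  w3:7  w4:7  w5:4  w6:0  w7:4 → peak 7
Best is I@2, peak 7.

7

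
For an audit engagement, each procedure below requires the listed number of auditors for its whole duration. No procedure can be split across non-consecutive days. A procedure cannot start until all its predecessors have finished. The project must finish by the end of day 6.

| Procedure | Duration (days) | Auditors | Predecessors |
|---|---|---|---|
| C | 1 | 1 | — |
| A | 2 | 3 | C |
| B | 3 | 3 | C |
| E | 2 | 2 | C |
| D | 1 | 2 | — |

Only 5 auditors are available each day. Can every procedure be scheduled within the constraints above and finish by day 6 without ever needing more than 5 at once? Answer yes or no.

yes

Schedule C@1, A@2, B@4, E@2, D@1: d1:3  d2:5  d3:5  d4:3  d5:3  d6:3 — peak 5 ≤ 5.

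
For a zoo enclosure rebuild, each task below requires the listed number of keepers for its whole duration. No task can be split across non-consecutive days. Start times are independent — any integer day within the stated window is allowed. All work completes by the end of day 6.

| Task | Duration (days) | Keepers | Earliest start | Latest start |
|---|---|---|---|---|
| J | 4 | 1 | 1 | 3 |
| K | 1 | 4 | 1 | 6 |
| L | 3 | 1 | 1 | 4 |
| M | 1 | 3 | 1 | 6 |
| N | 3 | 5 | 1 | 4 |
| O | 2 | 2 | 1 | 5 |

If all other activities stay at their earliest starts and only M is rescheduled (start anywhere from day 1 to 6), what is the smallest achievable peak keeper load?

13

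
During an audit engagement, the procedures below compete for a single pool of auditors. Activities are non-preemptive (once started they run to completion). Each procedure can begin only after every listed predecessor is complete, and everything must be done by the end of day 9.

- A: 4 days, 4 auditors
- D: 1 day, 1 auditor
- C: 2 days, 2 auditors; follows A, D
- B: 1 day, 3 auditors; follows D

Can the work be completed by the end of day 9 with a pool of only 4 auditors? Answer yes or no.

Schedule A@1, D@5, C@6, B@8: d1:4  d2:4  d3:4  d4:4  d5:1  d6:2  d7:2  d8:3  d9:0 — peak 4 ≤ 4.

yes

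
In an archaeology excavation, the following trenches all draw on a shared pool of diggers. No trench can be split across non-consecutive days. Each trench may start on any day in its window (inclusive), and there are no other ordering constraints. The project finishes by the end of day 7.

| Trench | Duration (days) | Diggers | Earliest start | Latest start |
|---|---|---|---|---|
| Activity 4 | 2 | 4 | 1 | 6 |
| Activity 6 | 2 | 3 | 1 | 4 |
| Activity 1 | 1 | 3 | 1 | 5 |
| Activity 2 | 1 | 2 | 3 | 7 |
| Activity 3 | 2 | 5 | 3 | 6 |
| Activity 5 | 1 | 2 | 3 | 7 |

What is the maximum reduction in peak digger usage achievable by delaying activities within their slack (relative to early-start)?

5

Early-start peak: d1:10  d2:7  d3:9  d4:5  d5:0  d6:0  d7:0 ⇒ 10.
Leveled (Activity 4@1, Activity 6@3, Activity 1@5, Activity 2@3, Activity 3@6, Activity 5@4): d1:4  d2:4  d3:5  d4:5  d5:3  d6:5  d7:5 ⇒ 5.
Reduction 10 − 5 = 5.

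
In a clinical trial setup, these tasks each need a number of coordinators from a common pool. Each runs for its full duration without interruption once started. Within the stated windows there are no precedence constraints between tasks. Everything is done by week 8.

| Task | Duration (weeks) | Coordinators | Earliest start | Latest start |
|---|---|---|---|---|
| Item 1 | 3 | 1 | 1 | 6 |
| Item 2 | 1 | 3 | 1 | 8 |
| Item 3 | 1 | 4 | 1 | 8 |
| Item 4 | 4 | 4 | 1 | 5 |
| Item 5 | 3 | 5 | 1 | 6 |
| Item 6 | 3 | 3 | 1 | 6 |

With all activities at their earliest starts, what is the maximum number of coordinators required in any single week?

20

Early-start schedule: Item 1@1, Item 2@1, Item 3@1, Item 4@1, Item 5@1, Item 6@1.
Load per week: week 1: 20, week 2: 13, week 3: 13, week 4: 4, week 5: 0, week 6: 0, week 7: 0, week 8: 0.
Peak is 20.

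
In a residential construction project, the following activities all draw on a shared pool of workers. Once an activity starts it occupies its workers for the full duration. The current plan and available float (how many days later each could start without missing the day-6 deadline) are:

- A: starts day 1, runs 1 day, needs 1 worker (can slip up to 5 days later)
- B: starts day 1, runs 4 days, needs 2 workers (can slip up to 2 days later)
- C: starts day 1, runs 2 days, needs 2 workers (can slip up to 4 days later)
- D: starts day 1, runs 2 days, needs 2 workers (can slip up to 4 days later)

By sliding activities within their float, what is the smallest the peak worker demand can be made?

Early-start (A@1, B@1, C@1, D@1) gives peak 7: d1:7  d2:6  d3:2  d4:2  d5:0  d6:0.
Shift C→2, D→4.
Schedule A@1, B@1, C@2, D@4: d1:3  d2:4  d3:4  d4:4  d5:2  d6:0 — peak 4.

4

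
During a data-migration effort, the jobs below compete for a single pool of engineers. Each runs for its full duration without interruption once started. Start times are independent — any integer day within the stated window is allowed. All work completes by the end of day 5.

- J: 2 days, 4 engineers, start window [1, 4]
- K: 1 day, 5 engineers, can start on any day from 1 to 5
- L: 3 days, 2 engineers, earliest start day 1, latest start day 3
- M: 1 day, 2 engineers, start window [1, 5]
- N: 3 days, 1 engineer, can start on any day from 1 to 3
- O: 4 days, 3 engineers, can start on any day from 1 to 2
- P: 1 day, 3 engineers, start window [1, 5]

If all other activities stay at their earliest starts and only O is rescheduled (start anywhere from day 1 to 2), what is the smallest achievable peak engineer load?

O@1: d1:20  d2:10  d3:6  d4:3  d5:0 → peak 20
O@2: d1:17  d2:10  d3:6  d4:3  d5:3 → peak 17
Best is O@2, peak 17.

17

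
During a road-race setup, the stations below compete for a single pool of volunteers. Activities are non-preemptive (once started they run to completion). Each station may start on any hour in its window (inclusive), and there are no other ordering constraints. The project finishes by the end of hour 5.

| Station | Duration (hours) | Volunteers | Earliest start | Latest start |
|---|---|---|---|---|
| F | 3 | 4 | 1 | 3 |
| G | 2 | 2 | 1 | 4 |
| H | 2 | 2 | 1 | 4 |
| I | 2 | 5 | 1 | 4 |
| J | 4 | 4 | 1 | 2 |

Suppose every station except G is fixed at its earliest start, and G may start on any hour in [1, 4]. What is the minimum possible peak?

G@1: h1:17  h2:17  h3:8  h4:4  h5:0 → peak 17
G@2: h1:15  h2:17  h3:10  h4:4  h5:0 → peak 17
G@3: h1:15  h2:15  h3:10  h4:6  h5:0 → peak 15
G@4: h1:15  h2:15  h3:8  h4:6  h5:2 → peak 15
Best is G@3, peak 15.

15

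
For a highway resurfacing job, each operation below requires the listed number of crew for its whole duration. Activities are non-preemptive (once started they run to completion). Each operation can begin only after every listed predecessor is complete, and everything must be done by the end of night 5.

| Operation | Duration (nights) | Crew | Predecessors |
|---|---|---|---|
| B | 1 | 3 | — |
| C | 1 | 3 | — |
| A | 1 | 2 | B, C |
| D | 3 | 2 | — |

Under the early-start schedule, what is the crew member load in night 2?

At early start, night 2 has: A, D.
Demand: 2 + 2 = 4.

4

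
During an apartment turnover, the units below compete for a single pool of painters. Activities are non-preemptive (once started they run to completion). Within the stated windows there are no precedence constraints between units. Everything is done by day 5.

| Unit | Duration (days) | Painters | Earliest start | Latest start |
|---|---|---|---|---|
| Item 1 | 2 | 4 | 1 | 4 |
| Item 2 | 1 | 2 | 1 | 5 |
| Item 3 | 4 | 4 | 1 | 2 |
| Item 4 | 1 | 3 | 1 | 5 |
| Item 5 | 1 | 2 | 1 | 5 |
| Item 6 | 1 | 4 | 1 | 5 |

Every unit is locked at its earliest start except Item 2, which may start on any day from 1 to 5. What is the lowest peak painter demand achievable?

17

Item 2@1: d1:19  d2:8  d3:4  d4:4  d5:0 → peak 19
Item 2@2: d1:17  d2:10  d3:4  d4:4  d5:0 → peak 17
Item 2@3: d1:17  d2:8  d3:6  d4:4  d5:0 → peak 17
Item 2@4: d1:17  d2:8  d3:4  d4:6  d5:0 → peak 17
Item 2@5: d1:17  d2:8  d3:4  d4:4  d5:2 → peak 17
Best is Item 2@2, peak 17.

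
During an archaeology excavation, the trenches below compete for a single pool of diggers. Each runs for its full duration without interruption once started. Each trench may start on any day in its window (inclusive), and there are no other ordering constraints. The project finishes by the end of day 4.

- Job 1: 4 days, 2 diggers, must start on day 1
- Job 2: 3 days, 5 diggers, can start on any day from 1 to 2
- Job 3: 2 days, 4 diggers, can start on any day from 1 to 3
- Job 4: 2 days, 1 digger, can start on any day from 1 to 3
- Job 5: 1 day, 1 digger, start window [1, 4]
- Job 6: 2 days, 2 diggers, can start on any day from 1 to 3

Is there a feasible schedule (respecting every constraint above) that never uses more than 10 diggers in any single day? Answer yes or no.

no

The minimum achievable peak is 11; 10 < 11, so no feasible schedule stays within the cap.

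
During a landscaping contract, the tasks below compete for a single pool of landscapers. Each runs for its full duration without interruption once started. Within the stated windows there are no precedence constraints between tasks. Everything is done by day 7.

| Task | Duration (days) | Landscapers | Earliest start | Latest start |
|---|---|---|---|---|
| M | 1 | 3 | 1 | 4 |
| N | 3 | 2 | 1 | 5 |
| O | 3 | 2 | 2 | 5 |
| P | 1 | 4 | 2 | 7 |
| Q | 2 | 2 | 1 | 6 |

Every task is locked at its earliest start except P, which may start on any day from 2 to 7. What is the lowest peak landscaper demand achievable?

P@2: d1:7  d2:10  d3:4  d4:2  d5:0  d6:0  d7:0 → peak 10
P@3: d1:7  d2:6  d3:8  d4:2  d5:0  d6:0  d7:0 → peak 8
P@4: d1:7  d2:6  d3:4  d4:6  d5:0  d6:0  d7:0 → peak 7
P@5: d1:7  d2:6  d3:4  d4:2  d5:4  d6:0  d7:0 → peak 7
P@6: d1:7  d2:6  d3:4  d4:2  d5:0  d6:4  d7:0 → peak 7
P@7: d1:7  d2:6  d3:4  d4:2  d5:0  d6:0  d7:4 → peak 7
Best is P@4, peak 7.

7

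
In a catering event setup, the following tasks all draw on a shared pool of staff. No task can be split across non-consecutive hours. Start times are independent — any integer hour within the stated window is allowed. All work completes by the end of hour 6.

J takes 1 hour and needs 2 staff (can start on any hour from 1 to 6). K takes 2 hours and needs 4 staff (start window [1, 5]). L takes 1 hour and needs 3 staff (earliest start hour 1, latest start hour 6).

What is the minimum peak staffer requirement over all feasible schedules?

4

Early-start (J@1, K@1, L@1) gives peak 9: h1:9  h2:4  h3:0  h4:0  h5:0  h6:0.
Shift K→2, L→4.
Schedule J@1, K@2, L@4: h1:2  h2:4  h3:4  h4:3  h5:0  h6:0 — peak 4.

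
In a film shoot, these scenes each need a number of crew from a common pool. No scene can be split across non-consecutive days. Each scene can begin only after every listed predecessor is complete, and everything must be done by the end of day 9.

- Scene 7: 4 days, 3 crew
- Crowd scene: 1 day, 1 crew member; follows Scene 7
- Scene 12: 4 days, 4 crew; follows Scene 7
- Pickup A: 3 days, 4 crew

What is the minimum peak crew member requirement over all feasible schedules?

7

Schedule Scene 7@1, Crowd scene@5, Scene 12@5, Pickup A@1: d1:7  d2:7  d3:7  d4:3  d5:5  d6:4  d7:4  d8:4  d9:0 — peak 7.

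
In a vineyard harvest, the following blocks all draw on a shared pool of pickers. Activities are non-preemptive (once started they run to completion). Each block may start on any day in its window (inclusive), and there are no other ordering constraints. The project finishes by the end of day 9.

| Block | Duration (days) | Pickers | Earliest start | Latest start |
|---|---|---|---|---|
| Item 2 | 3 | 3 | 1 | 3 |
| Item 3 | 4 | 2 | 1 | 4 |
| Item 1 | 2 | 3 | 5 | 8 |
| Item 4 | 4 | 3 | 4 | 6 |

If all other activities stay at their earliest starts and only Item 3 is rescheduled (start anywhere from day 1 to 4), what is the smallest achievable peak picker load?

Item 3@1: d1:5  d2:5  d3:5  d4:5  d5:6  d6:6  d7:3  d8:0  d9:0 → peak 6
Item 3@2: d1:3  d2:5  d3:5  d4:5  d5:8  d6:6  d7:3  d8:0  d9:0 → peak 8
Item 3@3: d1:3  d2:3  d3:5  d4:5  d5:8  d6:8  d7:3  d8:0  d9:0 → peak 8
Item 3@4: d1:3  d2:3  d3:3  d4:5  d5:8  d6:8  d7:5  d8:0  d9:0 → peak 8
Best is Item 3@1, peak 6.

6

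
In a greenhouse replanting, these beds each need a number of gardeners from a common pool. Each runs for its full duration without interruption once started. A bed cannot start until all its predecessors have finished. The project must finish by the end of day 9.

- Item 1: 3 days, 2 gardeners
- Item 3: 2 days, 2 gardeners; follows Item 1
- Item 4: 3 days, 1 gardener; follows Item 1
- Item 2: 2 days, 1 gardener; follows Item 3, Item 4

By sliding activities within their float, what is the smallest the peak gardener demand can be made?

3

Schedule Item 1@1, Item 3@4, Item 4@4, Item 2@7: d1:2  d2:2  d3:2  d4:3  d5:3  d6:1  d7:1  d8:1  d9:0 — peak 3.
No arrangement of the 10 feasible schedules does better.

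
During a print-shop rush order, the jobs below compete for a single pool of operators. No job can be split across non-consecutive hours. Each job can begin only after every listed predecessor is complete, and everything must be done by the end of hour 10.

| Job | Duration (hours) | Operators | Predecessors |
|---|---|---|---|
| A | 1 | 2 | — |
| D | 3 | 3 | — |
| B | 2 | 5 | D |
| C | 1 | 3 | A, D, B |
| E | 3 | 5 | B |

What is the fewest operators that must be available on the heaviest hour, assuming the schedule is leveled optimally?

Early-start (A@1, D@1, B@4, C@6, E@6) gives peak 8: h1:5  h2:3  h3:3  h4:5  h5:5  h6:8  h7:5  h8:5  h9:0  h10:0.
Shift E→7.
Schedule A@1, D@1, B@4, C@6, E@7: h1:5  h2:3  h3:3  h4:5  h5:5  h6:3  h7:5  h8:5  h9:5  h10:0 — peak 5.

5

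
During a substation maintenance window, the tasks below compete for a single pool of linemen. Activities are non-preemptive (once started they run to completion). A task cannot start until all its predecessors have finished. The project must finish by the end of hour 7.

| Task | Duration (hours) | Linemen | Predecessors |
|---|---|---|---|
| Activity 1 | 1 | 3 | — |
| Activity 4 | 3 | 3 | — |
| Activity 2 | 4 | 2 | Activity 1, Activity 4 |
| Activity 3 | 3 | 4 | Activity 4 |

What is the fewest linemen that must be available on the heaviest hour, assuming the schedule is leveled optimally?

Schedule Activity 1@1, Activity 4@1, Activity 2@4, Activity 3@4: h1:6  h2:3  h3:3  h4:6  h5:6  h6:6  h7:2 — peak 6.
No arrangement of the 6 feasible schedules does better.

6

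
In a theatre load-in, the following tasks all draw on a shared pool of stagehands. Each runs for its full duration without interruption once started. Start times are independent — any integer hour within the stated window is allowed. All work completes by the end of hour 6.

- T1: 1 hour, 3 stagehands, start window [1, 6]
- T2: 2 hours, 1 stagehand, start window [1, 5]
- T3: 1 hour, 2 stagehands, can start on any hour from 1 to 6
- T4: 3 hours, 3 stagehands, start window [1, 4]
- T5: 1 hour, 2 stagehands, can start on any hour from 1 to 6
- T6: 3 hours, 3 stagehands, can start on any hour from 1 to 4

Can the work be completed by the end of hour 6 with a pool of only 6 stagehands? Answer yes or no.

yes

Schedule T1@1, T2@1, T3@1, T4@2, T5@2, T6@3: h1:6  h2:6  h3:6  h4:6  h5:3  h6:0 — peak 6 ≤ 6.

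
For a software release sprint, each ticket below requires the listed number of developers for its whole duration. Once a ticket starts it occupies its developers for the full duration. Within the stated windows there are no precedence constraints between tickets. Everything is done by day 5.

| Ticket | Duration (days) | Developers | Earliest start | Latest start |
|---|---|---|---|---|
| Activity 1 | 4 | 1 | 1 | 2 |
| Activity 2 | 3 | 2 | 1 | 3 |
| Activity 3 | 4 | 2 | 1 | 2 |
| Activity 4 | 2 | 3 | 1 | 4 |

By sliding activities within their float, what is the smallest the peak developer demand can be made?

Early-start (Activity 1@1, Activity 2@1, Activity 3@1, Activity 4@1) gives peak 8: d1:8  d2:8  d3:5  d4:3  d5:0.
Shift Activity 4→4.
Schedule Activity 1@1, Activity 2@1, Activity 3@1, Activity 4@4: d1:5  d2:5  d3:5  d4:6  d5:3 — peak 6.

6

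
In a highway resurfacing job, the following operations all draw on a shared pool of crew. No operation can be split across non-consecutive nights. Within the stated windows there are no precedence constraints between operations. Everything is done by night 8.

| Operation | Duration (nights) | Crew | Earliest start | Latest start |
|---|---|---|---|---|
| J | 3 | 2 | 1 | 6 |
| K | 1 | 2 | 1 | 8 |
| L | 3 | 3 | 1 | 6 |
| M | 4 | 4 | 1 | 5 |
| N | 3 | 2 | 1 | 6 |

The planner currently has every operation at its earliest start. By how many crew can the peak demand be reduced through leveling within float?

Early-start peak: n1:13  n2:11  n3:11  n4:4  n5:0  n6:0  n7:0  n8:0 ⇒ 13.
Leveled (J@1, K@1, L@2, M@5, N@4): n1:4  n2:5  n3:5  n4:5  n5:6  n6:6  n7:4  n8:4 ⇒ 6.
Reduction 13 − 6 = 7.

7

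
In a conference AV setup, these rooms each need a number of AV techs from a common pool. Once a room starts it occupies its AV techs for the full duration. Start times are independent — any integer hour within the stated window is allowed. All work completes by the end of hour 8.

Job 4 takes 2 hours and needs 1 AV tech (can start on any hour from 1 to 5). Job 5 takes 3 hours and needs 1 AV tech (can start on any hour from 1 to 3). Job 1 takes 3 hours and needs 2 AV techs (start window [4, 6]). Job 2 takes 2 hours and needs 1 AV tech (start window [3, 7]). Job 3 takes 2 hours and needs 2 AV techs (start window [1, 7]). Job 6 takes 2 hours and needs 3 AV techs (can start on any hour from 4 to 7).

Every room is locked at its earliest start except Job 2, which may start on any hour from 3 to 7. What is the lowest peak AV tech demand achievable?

5

Job 2@3: h1:4  h2:4  h3:2  h4:6  h5:5  h6:2  h7:0  h8:0 → peak 6
Job 2@4: h1:4  h2:4  h3:1  h4:6  h5:6  h6:2  h7:0  h8:0 → peak 6
Job 2@5: h1:4  h2:4  h3:1  h4:5  h5:6  h6:3  h7:0  h8:0 → peak 6
Job 2@6: h1:4  h2:4  h3:1  h4:5  h5:5  h6:3  h7:1  h8:0 → peak 5
Job 2@7: h1:4  h2:4  h3:1  h4:5  h5:5  h6:2  h7:1  h8:1 → peak 5
Best is Job 2@6, peak 5.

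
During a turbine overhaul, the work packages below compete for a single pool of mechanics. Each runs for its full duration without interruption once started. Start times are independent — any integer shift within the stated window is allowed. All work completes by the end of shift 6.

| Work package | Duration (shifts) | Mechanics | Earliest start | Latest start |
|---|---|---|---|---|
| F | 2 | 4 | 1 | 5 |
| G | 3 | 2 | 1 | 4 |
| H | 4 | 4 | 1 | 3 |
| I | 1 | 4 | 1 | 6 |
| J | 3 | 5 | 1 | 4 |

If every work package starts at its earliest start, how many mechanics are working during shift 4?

At early start, shift 4 has: H.
Demand: 4 = 4.

4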